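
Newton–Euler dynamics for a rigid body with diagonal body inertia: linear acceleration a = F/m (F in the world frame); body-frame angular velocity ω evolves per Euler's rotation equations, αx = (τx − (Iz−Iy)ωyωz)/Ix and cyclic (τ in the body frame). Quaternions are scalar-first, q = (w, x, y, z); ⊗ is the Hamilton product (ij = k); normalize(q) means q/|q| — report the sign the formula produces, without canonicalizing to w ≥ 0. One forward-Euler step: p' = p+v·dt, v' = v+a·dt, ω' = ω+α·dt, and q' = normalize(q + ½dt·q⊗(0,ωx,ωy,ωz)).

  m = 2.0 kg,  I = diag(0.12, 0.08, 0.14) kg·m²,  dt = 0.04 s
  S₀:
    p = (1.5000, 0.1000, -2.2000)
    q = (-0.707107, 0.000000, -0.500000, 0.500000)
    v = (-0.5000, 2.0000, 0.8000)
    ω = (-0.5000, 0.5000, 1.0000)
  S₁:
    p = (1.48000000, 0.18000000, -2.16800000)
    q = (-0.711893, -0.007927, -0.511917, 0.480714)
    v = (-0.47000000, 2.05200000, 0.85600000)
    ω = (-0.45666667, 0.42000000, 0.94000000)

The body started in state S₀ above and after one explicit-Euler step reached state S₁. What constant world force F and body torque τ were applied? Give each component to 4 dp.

F = (1.5000, 2.6000, 2.8000)
τ = (0.1600, -0.1500, -0.2000)

Δω = ω₁−ω₀ = (0.04333333, -0.08000000, -0.06000000)
gyro term ω₀×Iω₀ = (0.0300, 0.0100, 0.0100)
I·α + gyro = (0.1600, -0.1500, -0.2000)
Δv = v₁−v₀ = (0.03000000, 0.05200000, 0.05600000)
m·(v₁−v₀)/dt = (1.5000, 2.6000, 2.8000)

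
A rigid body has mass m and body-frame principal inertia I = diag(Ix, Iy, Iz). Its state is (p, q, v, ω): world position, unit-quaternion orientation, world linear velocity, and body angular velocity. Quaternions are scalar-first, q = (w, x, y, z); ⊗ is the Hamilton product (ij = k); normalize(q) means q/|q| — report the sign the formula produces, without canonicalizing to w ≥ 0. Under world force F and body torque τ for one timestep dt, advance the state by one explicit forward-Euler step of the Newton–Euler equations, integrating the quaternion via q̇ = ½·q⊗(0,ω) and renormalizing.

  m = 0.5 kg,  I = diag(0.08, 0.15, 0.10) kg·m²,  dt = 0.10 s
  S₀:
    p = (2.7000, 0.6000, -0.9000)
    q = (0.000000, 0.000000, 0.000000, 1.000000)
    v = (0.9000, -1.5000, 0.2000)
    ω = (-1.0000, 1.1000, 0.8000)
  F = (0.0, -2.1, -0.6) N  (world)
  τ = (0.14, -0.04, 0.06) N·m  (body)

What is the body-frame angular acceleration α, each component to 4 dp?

α = (2.3000, -0.3733, 1.3700)

precession coupling ω×(Iω) = (-0.0440, 0.0160, -0.0770)
α = I⁻¹(τ − ω×Iω) = (2.3000, -0.3733, 1.3700)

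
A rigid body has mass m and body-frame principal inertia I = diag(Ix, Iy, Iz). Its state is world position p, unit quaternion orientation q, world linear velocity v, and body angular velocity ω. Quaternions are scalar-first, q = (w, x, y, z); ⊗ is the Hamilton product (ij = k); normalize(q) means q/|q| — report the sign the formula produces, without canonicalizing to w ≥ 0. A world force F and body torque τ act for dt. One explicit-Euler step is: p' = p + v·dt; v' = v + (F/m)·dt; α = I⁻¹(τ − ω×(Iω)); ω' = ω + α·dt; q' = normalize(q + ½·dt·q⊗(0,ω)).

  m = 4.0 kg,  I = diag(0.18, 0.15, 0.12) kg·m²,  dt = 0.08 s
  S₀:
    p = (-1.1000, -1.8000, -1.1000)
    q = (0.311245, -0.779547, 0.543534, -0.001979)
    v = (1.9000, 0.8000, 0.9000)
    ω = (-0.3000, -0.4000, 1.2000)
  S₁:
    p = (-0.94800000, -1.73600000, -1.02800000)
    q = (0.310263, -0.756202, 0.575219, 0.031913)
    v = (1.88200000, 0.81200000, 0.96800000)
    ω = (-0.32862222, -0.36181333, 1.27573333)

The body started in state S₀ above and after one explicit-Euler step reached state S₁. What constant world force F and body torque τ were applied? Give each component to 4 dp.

velocity change Δv = (-0.01800000, 0.01200000, 0.06800000)
F = m·Δv/dt = (-0.9000, 0.6000, 3.4000)
Δω = ω₁−ω₀ = (-0.02862222, 0.03818667, 0.07573333)
ω₀×(Iω₀) = (0.0144, -0.0216, -0.0036)
I·α + gyro = (-0.0500, 0.0500, 0.1100)

F = (-0.9000, 0.6000, 3.4000)
τ = (-0.0500, 0.0500, 0.1100)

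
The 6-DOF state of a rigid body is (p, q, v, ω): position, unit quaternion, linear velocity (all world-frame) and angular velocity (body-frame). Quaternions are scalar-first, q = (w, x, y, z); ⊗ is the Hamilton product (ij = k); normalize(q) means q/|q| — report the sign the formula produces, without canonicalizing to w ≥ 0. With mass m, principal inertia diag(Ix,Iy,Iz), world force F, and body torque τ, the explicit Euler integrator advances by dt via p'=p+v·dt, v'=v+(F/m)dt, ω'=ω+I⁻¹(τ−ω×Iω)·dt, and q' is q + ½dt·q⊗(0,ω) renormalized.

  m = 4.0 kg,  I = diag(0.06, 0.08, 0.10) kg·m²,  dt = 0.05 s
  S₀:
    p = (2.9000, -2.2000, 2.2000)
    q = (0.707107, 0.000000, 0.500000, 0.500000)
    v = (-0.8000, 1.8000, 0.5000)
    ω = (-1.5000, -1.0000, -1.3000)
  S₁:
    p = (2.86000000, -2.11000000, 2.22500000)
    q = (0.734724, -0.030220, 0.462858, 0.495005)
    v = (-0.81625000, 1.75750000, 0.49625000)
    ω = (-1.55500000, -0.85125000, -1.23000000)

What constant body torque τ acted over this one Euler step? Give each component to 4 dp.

ω₁ − ω₀ = (-0.05500000, 0.14875000, 0.07000000)
I·α + gyro = (-0.0400, 0.1600, 0.1700)

τ = (-0.0400, 0.1600, 0.1700)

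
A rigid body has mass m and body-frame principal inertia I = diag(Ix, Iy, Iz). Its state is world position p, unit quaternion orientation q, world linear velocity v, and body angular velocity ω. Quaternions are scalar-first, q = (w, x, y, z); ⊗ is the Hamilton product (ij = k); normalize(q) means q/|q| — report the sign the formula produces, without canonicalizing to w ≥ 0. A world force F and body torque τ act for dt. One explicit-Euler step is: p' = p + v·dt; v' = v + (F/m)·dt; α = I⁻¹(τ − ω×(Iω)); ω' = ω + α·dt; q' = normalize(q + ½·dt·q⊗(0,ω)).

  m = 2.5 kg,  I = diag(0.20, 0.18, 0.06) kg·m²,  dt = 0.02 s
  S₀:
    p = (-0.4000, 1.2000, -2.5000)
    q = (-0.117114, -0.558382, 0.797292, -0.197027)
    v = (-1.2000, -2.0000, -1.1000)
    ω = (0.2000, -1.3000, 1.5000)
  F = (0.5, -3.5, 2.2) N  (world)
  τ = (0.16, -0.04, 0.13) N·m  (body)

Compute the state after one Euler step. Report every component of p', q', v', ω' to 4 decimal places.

p' = (-0.4240, 1.1600, -2.5220)
q' = (-0.1027, -0.5491, 0.8066, -0.1931)
v' = (-1.1960, -2.0280, -1.0824)
ω' = (0.1926, -1.3091, 1.5416)

ω×(Iω) gyroscopic = (0.2340, 0.0420, 0.0052)
angular accel α = (-0.3700, -0.4556, 2.0800)
new body rate ω' = (0.1926, -1.3091, 1.5416)
q⊗(0,ω) = (1.4436965, 0.9163801, 0.9504158, 0.3907672)
updated quaternion q' = (-0.1027, -0.5491, 0.8066, -0.1931)
a = F/m = (0.2000, -1.4000, 0.8800)
p' = p + v·dt = (-0.4240, 1.1600, -2.5220)
v' = v + a·dt = (-1.1960, -2.0280, -1.0824)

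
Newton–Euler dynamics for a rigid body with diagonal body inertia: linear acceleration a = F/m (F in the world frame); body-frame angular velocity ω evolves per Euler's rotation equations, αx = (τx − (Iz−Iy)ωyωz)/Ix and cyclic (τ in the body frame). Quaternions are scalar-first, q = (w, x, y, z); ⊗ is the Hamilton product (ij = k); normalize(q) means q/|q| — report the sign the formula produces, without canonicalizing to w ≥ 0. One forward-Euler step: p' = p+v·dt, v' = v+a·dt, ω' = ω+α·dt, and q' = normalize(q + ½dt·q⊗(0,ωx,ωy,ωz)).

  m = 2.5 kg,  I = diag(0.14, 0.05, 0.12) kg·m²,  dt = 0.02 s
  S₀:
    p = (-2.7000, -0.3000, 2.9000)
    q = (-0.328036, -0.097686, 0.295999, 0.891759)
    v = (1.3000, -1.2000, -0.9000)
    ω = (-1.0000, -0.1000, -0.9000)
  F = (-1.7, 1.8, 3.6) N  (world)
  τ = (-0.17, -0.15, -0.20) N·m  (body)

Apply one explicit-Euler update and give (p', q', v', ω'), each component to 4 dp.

p' = (-2.6740, -0.3240, 2.8820)
q' = (-0.3207, -0.0962, 0.2865, 0.8977)
v' = (1.2864, -1.1856, -0.8712)
ω' = (-1.0252, -0.1672, -0.9318)

a = (-0.6800, 0.7200, 1.4400)
new position p' = (-2.6740, -0.3240, 2.8820)
v' = v + a·dt = (1.2864, -1.1856, -0.8712)
α = I⁻¹(τ − ω×Iω) = (-1.2593, -3.3600, -1.5917)
ω + α·dt = (-1.0252, -0.1672, -0.9318)
q⊗(0,ω) = (0.7344970, 0.1508128, -0.9468728, 0.6010000)
q + ½dt·q⊗(0,ω), renormalized = (-0.3207, -0.0962, 0.2865, 0.8977)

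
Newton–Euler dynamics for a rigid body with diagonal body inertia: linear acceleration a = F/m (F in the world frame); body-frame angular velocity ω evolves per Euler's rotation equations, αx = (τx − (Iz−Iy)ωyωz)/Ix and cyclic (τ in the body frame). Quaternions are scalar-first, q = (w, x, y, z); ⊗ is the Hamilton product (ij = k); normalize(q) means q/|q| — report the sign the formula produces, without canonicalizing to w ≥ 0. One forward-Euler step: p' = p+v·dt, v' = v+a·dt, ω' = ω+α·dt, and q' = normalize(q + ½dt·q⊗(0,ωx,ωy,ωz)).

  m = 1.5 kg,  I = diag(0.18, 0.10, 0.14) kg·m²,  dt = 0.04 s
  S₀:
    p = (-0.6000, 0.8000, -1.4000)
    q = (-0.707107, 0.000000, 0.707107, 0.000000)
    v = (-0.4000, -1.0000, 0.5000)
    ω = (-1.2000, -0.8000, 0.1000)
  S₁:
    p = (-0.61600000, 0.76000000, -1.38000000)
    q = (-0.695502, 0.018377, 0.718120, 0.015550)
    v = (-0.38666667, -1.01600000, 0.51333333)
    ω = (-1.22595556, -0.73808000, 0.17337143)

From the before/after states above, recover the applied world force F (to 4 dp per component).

F = (0.5000, -0.6000, 0.5000)

v₁ − v₀ = (0.01333333, -0.01600000, 0.01333333)
m·(v₁−v₀)/dt = (0.5000, -0.6000, 0.5000)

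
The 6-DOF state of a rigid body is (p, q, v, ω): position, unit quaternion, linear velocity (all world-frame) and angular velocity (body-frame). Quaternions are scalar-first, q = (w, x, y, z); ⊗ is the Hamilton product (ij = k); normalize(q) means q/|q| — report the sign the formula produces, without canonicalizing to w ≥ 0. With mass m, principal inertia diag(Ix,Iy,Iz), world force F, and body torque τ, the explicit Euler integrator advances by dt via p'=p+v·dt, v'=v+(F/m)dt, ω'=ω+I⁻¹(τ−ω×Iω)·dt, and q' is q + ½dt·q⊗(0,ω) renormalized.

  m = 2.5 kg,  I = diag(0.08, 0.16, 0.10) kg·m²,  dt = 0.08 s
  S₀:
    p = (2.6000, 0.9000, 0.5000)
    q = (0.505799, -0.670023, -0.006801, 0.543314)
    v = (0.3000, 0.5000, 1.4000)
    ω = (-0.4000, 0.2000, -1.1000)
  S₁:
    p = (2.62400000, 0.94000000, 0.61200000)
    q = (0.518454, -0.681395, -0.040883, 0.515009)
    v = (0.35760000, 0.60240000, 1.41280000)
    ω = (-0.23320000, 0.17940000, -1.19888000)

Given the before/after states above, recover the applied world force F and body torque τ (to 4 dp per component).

F = (1.8000, 3.2000, 0.4000)
τ = (0.1800, -0.0500, -0.1300)

v₁ − v₀ = (0.05760000, 0.10240000, 0.01280000)
F = m·Δv/dt = (1.8000, 3.2000, 0.4000)
Δω = ω₁−ω₀ = (0.16680000, -0.02060000, -0.09888000)
ω₀×(Iω₀) = (0.0132, -0.0088, -0.0064)
I·α + gyro = (0.1800, -0.0500, -0.1300)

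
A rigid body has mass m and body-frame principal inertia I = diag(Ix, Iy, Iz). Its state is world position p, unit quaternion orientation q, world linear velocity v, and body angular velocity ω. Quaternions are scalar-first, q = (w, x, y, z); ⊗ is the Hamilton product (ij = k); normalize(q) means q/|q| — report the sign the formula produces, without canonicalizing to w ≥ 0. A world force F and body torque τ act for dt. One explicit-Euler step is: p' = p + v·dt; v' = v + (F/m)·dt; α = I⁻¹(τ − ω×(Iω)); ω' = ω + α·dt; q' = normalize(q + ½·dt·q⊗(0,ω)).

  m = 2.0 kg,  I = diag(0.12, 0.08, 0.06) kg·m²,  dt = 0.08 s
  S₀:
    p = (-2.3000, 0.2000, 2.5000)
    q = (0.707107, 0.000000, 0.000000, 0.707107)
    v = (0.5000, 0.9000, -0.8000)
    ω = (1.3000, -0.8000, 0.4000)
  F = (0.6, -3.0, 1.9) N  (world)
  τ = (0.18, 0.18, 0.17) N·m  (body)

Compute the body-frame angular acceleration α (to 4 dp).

α = (1.4467, 1.8600, 2.1400)

ω×(Iω) gyroscopic = (0.0064, 0.0312, 0.0416)
α = I⁻¹(τ − ω×Iω) = (1.4467, 1.8600, 2.1400)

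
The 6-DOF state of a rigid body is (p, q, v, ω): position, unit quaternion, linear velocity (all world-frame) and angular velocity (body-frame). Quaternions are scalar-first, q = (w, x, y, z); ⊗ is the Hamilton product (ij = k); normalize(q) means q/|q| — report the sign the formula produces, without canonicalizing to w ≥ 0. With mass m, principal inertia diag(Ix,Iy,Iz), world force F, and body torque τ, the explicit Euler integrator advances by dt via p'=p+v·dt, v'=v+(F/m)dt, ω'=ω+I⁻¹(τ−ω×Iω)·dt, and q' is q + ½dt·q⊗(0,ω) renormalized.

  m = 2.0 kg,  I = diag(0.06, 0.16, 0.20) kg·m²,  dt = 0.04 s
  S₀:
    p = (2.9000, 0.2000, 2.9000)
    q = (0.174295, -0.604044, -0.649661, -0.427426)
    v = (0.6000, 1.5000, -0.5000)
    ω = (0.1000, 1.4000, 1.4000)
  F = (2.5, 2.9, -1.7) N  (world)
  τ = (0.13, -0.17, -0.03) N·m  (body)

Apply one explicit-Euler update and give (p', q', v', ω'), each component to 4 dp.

(τ − ω×Iω)/I = (0.8600, -0.9400, -0.2200)
ω' = ω + α·dt = (0.1344, 1.3624, 1.3912)
q⊗(0,ω) = (1.5683262, -0.2936995, 1.0469320, -0.5366825)
q' = normalize(q + ½dt·q⊗(0,ω)) = (0.2055, -0.6094, -0.6282, -0.4378)
p + v·dt = (2.9240, 0.2600, 2.8800)
v + (F/m)dt = (0.6500, 1.5580, -0.5340)

p' = (2.9240, 0.2600, 2.8800)
q' = (0.2055, -0.6094, -0.6282, -0.4378)
v' = (0.6500, 1.5580, -0.5340)
ω' = (0.1344, 1.3624, 1.3912)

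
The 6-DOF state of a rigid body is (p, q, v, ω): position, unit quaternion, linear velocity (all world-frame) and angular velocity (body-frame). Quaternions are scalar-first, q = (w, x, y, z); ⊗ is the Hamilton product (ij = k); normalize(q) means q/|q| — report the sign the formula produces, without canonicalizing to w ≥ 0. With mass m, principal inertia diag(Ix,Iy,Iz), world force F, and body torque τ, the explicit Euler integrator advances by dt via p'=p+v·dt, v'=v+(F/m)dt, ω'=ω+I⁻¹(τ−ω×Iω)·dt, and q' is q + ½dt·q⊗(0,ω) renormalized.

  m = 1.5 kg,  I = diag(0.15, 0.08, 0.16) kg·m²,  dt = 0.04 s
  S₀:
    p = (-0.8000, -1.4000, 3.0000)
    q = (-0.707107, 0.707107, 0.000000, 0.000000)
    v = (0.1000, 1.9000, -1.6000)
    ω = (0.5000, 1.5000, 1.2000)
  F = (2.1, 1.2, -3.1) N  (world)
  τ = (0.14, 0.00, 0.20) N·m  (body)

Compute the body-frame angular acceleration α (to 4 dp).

α = (-0.0267, 0.0750, 1.5781)

precession coupling ω×(Iω) = (0.1440, -0.0060, -0.0525)
α = I⁻¹(τ − ω×Iω) = (-0.0267, 0.0750, 1.5781)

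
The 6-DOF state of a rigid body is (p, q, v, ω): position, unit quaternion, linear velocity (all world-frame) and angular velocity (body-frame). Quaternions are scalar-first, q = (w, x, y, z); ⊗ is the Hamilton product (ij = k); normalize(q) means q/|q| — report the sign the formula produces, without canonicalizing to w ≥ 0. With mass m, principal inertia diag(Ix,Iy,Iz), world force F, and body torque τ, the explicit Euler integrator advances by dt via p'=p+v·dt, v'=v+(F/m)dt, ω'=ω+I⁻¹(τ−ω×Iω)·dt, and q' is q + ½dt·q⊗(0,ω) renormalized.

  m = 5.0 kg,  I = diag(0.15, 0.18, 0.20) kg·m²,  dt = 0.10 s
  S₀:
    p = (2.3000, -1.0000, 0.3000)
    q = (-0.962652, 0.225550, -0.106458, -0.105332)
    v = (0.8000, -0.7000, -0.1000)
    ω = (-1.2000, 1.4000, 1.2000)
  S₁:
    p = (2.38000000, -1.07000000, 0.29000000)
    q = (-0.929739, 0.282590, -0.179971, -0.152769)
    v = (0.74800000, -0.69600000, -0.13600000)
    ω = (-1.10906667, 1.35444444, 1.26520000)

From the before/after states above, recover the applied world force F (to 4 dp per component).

Δv = v₁−v₀ = (-0.05200000, 0.00400000, -0.03600000)
applied force F = (-2.6000, 0.2000, -1.8000)

F = (-2.6000, 0.2000, -1.8000)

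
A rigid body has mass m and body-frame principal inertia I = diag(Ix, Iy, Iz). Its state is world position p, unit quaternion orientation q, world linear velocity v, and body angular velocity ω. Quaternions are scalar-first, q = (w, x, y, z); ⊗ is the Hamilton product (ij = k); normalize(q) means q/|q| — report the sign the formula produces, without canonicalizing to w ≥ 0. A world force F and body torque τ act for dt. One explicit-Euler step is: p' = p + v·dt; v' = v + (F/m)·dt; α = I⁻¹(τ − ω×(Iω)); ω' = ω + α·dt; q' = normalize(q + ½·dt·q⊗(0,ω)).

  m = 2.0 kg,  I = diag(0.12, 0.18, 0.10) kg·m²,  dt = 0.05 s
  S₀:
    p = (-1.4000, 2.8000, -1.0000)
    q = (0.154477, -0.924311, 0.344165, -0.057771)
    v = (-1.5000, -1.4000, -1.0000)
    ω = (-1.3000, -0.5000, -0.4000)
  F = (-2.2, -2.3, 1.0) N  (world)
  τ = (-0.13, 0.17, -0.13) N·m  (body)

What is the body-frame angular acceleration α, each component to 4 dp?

ω×(Iω) gyroscopic = (-0.0160, 0.0104, 0.0390)
(τ − ω×Iω)/I = (-0.9500, 0.8867, -1.6900)

α = (-0.9500, 0.8867, -1.6900)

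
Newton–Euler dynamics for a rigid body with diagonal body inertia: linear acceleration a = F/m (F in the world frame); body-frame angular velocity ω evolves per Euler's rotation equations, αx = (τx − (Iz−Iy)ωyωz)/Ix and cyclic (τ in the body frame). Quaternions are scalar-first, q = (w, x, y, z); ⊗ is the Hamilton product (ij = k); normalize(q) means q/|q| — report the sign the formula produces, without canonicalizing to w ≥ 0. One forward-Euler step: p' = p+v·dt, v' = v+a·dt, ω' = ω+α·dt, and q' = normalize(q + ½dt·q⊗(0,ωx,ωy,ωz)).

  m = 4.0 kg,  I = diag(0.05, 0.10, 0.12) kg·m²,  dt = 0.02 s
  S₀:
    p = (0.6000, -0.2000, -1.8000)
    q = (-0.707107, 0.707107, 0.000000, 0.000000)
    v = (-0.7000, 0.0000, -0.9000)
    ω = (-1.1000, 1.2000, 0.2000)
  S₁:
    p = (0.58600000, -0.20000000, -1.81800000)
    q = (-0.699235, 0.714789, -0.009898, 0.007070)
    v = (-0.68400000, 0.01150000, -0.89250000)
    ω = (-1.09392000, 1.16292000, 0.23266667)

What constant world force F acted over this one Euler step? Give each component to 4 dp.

F = (3.2000, 2.3000, 1.5000)

v₁ − v₀ = (0.01600000, 0.01150000, 0.00750000)
F = m·Δv/dt = (3.2000, 2.3000, 1.5000)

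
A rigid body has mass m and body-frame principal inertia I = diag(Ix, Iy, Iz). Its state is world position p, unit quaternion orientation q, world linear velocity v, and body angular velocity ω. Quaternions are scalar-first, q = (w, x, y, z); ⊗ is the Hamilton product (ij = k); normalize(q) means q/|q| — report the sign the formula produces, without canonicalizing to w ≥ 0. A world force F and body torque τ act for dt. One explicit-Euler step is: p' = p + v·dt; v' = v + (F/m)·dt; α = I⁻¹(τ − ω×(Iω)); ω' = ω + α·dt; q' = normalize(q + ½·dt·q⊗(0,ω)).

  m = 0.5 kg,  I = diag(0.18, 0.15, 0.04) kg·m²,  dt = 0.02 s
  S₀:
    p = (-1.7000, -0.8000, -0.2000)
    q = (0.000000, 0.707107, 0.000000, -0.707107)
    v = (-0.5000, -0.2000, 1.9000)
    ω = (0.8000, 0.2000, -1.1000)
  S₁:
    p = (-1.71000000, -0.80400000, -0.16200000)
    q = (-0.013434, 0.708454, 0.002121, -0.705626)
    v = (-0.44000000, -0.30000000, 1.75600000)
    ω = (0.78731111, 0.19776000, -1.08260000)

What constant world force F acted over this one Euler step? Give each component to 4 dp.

F = (1.5000, -2.5000, -3.6000)

velocity change Δv = (0.06000000, -0.10000000, -0.14400000)
F = m·Δv/dt = (1.5000, -2.5000, -3.6000)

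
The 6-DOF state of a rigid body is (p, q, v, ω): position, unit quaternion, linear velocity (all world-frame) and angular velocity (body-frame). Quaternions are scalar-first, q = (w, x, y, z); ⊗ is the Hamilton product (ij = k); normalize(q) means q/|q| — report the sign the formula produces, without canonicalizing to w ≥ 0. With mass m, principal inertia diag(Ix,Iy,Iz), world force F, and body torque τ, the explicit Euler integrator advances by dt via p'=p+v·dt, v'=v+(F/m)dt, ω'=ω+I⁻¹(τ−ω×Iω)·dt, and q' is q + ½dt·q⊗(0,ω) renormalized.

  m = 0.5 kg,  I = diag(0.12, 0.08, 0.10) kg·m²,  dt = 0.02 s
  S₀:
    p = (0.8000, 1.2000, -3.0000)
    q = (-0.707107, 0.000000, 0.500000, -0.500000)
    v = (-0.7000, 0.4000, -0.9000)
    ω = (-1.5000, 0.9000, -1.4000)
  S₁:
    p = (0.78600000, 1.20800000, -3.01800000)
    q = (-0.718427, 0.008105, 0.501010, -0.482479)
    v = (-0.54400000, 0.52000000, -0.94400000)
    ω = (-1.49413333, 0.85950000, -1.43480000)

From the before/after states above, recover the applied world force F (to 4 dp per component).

velocity change Δv = (0.15600000, 0.12000000, -0.04400000)
m·(v₁−v₀)/dt = (3.9000, 3.0000, -1.1000)

F = (3.9000, 3.0000, -1.1000)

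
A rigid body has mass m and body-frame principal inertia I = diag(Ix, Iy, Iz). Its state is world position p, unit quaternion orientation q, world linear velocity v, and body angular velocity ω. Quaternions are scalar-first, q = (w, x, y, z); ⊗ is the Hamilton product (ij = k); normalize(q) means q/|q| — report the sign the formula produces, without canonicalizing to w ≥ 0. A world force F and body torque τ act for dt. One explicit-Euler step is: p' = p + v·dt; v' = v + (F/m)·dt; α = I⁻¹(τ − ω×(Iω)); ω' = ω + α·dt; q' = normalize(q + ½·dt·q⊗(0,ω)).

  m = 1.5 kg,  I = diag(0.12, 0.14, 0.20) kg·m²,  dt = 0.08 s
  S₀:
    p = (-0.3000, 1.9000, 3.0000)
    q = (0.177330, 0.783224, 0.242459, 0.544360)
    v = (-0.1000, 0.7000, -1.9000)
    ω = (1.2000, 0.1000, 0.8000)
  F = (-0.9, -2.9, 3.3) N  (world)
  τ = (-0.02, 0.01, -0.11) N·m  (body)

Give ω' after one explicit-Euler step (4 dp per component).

ω' = (1.1835, 0.1496, 0.7550)

angular accel α = (-0.2067, 0.6200, -0.5620)
ω' = ω + α·dt = (1.1835, 0.1496, 0.7550)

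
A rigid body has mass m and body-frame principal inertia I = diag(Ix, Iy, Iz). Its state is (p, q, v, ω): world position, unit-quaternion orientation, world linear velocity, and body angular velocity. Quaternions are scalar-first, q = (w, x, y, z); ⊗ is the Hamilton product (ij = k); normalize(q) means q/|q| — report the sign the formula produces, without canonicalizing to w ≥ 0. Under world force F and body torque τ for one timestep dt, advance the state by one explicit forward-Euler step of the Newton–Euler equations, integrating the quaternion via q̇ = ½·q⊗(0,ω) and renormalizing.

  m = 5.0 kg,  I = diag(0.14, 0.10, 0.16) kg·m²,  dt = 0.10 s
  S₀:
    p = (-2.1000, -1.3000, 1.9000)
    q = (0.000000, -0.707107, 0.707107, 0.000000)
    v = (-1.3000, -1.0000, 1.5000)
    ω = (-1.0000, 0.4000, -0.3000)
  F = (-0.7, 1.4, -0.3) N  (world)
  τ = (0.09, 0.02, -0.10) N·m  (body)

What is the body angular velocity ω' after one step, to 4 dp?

gyro term ω×Iω = (-0.0072, -0.0060, 0.0160)
(τ − ω×Iω)/I = (0.6943, 0.2600, -0.7250)
ω' = ω + α·dt = (-0.9306, 0.4260, -0.3725)

ω' = (-0.9306, 0.4260, -0.3725)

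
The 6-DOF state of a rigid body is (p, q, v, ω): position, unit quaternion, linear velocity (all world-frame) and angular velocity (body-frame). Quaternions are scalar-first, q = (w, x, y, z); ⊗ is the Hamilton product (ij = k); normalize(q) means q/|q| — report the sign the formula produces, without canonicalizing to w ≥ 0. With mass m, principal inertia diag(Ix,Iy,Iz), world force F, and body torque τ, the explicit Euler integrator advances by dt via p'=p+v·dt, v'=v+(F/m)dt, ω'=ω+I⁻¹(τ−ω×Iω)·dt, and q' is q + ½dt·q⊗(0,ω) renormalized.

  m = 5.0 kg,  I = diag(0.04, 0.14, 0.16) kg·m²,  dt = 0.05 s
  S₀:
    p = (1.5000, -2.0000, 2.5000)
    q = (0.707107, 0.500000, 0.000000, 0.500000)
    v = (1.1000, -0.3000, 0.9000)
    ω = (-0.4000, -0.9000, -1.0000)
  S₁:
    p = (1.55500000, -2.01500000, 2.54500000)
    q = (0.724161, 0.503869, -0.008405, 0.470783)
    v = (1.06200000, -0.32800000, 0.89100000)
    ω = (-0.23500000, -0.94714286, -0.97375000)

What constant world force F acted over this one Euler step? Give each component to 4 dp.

F = (-3.8000, -2.8000, -0.9000)

v₁ − v₀ = (-0.03800000, -0.02800000, -0.00900000)
applied force F = (-3.8000, -2.8000, -0.9000)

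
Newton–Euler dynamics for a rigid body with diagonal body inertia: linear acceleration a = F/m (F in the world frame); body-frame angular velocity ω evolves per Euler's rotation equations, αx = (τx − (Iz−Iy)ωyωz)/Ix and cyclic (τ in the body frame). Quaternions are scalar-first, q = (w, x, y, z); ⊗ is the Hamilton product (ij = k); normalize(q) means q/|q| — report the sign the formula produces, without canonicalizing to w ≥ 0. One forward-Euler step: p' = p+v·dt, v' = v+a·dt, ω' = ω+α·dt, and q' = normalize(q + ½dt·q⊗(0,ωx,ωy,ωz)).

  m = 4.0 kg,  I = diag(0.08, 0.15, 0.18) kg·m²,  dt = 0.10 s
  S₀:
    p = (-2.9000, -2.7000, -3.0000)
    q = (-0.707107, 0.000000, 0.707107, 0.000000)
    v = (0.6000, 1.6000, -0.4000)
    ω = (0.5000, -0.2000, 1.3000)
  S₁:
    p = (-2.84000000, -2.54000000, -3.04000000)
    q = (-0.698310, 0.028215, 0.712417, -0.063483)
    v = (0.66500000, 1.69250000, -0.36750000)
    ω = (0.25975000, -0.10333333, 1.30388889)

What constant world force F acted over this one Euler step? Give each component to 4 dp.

v₁ − v₀ = (0.06500000, 0.09250000, 0.03250000)
F = m·Δv/dt = (2.6000, 3.7000, 1.3000)

F = (2.6000, 3.7000, 1.3000)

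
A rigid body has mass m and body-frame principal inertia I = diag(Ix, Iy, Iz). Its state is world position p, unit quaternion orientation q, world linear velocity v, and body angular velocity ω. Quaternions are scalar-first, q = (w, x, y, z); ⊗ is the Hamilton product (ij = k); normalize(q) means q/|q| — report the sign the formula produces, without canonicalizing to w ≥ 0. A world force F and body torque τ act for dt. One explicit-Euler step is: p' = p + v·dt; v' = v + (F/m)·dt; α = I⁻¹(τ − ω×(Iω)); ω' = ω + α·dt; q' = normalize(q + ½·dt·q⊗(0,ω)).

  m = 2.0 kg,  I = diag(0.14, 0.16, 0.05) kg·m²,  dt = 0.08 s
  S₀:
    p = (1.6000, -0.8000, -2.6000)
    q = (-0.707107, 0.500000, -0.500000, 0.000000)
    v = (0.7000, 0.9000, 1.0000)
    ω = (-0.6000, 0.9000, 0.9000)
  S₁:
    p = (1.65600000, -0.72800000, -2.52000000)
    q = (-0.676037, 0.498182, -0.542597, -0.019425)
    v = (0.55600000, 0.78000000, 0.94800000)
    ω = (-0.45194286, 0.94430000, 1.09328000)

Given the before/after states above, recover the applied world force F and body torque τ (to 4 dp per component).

F = (-3.6000, -3.0000, -1.3000)
τ = (0.1700, 0.0400, 0.1100)

ω₁ − ω₀ = (0.14805714, 0.04430000, 0.19328000)
ω₀×(Iω₀) = (-0.0891, -0.0486, -0.0108)
τ = I·(Δω/dt) + ω₀×(Iω₀) = (0.1700, 0.0400, 0.1100)
velocity change Δv = (-0.14400000, -0.12000000, -0.05200000)
m·(v₁−v₀)/dt = (-3.6000, -3.0000, -1.3000)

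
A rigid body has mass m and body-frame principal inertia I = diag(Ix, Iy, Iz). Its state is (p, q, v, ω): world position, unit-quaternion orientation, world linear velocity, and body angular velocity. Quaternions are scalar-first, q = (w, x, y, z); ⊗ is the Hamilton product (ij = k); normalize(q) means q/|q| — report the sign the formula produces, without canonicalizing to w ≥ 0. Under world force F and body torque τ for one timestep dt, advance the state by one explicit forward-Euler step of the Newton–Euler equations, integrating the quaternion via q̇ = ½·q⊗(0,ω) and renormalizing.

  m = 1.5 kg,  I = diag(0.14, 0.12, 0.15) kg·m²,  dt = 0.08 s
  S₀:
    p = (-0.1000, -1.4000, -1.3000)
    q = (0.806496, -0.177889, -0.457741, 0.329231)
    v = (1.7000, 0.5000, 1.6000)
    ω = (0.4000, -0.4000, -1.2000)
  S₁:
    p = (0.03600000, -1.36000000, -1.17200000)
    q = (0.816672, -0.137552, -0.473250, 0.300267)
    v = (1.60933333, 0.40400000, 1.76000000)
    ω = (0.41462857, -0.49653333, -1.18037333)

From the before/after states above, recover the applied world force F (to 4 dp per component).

F = (-1.7000, -1.8000, 3.0000)

Δv = v₁−v₀ = (-0.09066667, -0.09600000, 0.16000000)
applied force F = (-1.7000, -1.8000, 3.0000)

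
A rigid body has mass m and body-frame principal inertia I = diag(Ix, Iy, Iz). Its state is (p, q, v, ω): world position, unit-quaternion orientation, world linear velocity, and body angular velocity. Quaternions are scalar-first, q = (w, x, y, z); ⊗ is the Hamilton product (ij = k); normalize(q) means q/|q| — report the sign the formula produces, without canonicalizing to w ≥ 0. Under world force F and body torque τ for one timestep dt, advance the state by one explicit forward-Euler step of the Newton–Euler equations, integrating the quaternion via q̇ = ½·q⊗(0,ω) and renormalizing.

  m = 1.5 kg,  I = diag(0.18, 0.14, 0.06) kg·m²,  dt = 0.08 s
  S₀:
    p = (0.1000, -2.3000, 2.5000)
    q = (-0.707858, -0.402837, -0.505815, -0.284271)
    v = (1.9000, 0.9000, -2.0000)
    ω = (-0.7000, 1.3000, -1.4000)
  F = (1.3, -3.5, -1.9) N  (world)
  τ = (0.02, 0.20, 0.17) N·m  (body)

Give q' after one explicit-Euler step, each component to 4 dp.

Hamilton product q⊗(0,ω) = (-0.0224058, 1.5731939, -1.2851975, 0.1132426)
q + ½dt·q⊗(0,ω), renormalized = (-0.7064, -0.3388, -0.5554, -0.2788)

q' = (-0.7064, -0.3388, -0.5554, -0.2788)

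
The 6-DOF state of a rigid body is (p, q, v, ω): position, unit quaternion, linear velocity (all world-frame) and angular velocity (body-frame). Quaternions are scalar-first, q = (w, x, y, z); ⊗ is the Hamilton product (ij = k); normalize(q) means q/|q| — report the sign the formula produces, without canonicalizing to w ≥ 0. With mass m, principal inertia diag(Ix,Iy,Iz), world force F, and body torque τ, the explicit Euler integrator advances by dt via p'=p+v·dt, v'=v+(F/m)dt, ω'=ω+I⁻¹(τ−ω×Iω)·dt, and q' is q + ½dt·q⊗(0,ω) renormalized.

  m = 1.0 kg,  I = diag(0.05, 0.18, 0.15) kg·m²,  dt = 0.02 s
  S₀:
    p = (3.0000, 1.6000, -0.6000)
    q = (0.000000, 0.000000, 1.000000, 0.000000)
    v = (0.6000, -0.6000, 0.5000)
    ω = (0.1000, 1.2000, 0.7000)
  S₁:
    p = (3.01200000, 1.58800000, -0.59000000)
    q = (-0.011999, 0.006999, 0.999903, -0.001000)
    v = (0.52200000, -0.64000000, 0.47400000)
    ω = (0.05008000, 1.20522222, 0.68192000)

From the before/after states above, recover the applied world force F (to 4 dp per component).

F = (-3.9000, -2.0000, -1.3000)

velocity change Δv = (-0.07800000, -0.04000000, -0.02600000)
m·(v₁−v₀)/dt = (-3.9000, -2.0000, -1.3000)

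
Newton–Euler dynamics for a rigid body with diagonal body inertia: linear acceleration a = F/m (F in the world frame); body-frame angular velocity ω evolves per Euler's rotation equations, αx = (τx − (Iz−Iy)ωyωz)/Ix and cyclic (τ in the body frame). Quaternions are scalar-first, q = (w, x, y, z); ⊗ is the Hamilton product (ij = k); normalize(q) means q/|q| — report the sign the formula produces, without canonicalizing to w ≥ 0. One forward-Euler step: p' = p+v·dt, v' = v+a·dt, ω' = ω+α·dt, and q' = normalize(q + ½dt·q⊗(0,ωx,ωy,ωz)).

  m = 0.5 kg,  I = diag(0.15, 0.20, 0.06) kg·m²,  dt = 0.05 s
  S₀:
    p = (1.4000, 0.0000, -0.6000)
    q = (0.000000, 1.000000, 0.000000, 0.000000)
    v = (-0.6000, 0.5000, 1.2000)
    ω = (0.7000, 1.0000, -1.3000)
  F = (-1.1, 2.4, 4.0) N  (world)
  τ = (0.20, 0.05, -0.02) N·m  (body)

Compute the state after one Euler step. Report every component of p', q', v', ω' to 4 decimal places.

new position p' = (1.3700, 0.0250, -0.5400)
v + (F/m)dt = (-0.7100, 0.7400, 1.6000)
gyro term ω×Iω = (0.1820, -0.0819, 0.0350)
(τ − ω×Iω)/I = (0.1200, 0.6595, -0.9167)
ω + α·dt = (0.7060, 1.0330, -1.3458)
Hamilton product q⊗(0,ω) = (-0.7000000, 0.0000000, 1.3000000, 1.0000000)
updated quaternion q' = (-0.0175, 0.9990, 0.0325, 0.0250)

p' = (1.3700, 0.0250, -0.5400)
q' = (-0.0175, 0.9990, 0.0325, 0.0250)
v' = (-0.7100, 0.7400, 1.6000)
ω' = (0.7060, 1.0330, -1.3458)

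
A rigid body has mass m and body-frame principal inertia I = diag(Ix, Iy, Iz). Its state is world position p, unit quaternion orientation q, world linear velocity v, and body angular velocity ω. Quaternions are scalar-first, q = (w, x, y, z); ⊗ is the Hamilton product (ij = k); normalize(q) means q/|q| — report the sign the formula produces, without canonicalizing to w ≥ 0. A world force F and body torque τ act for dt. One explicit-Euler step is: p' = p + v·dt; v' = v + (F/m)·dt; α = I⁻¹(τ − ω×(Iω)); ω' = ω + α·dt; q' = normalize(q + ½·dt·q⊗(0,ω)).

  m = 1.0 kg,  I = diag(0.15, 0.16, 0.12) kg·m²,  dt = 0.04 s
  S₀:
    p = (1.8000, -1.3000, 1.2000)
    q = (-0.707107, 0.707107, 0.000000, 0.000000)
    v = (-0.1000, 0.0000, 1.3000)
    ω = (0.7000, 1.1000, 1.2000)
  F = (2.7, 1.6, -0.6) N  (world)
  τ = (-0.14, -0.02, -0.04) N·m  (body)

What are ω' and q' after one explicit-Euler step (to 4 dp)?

angular accel α = (-0.5813, -0.2825, -0.3975)
ω' = ω + α·dt = (0.6767, 1.0887, 1.1841)
q⊗(0,ω) = (-0.4949749, -0.4949749, -1.6263461, -0.0707107)
q + ½dt·q⊗(0,ω), renormalized = (-0.7166, 0.6968, -0.0325, -0.0014)

ω' = (0.6767, 1.0887, 1.1841)
q' = (-0.7166, 0.6968, -0.0325, -0.0014)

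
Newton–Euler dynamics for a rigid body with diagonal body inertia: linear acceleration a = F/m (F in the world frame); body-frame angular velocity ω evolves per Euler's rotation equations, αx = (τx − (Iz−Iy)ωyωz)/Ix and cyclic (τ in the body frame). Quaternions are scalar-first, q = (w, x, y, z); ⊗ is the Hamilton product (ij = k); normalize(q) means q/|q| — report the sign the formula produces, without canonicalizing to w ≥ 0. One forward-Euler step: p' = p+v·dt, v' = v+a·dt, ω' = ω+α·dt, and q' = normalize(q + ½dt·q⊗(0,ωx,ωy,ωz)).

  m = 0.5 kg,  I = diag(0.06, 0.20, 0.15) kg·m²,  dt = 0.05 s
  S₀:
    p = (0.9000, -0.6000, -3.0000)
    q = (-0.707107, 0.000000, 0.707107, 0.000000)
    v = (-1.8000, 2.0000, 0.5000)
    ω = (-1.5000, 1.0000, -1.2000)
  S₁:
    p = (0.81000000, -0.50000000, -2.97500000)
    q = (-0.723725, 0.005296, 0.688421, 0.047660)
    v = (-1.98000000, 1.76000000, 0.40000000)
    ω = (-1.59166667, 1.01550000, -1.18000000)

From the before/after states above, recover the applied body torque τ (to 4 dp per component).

τ = (-0.0500, -0.1000, -0.1500)

Δω = ω₁−ω₀ = (-0.09166667, 0.01550000, 0.02000000)
precession coupling = (0.0600, -0.1620, -0.2100)
I·α + gyro = (-0.0500, -0.1000, -0.1500)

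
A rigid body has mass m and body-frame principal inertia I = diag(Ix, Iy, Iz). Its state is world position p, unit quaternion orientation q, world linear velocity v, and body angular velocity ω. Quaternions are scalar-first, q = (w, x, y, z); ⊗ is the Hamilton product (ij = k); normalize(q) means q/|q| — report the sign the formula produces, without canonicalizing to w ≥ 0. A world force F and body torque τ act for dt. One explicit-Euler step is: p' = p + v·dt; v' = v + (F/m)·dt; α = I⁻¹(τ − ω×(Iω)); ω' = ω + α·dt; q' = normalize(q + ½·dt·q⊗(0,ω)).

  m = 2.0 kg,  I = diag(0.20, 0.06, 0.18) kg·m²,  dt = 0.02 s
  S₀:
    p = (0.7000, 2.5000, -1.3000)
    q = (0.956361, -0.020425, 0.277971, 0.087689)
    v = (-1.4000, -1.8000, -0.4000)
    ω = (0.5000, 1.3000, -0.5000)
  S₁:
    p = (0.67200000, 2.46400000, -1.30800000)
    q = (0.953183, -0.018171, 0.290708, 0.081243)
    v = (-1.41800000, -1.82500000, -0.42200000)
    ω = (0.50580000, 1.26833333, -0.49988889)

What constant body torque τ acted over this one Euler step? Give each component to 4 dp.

τ = (-0.0200, -0.1000, -0.0900)

Δω = ω₁−ω₀ = (0.00580000, -0.03166667, 0.00011111)
gyro term ω₀×Iω₀ = (-0.0780, -0.0050, -0.0910)
I·α + gyro = (-0.0200, -0.1000, -0.0900)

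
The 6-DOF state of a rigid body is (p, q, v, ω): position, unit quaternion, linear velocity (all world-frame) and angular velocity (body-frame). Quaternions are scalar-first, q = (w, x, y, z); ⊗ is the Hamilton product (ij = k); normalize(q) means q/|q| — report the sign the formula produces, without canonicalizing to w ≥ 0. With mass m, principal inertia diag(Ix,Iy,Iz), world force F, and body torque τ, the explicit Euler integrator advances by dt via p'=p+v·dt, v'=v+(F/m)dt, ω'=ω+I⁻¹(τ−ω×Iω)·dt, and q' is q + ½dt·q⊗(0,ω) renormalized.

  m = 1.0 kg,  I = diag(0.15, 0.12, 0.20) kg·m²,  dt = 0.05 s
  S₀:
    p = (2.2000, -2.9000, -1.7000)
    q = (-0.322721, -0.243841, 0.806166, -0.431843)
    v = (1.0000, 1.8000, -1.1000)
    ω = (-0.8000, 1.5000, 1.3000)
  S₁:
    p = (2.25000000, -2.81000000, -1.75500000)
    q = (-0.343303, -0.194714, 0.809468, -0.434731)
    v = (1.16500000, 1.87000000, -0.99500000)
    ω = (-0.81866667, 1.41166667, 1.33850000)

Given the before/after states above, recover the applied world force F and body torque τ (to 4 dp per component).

F = (3.3000, 1.4000, 2.1000)
τ = (0.1000, -0.1600, 0.1900)

rate change Δω = (-0.01866667, -0.08833333, 0.03850000)
gyro term ω₀×Iω₀ = (0.1560, 0.0520, 0.0360)
τ = I·(Δω/dt) + ω₀×(Iω₀) = (0.1000, -0.1600, 0.1900)
Δv = v₁−v₀ = (0.16500000, 0.07000000, 0.10500000)
m·(v₁−v₀)/dt = (3.3000, 1.4000, 2.1000)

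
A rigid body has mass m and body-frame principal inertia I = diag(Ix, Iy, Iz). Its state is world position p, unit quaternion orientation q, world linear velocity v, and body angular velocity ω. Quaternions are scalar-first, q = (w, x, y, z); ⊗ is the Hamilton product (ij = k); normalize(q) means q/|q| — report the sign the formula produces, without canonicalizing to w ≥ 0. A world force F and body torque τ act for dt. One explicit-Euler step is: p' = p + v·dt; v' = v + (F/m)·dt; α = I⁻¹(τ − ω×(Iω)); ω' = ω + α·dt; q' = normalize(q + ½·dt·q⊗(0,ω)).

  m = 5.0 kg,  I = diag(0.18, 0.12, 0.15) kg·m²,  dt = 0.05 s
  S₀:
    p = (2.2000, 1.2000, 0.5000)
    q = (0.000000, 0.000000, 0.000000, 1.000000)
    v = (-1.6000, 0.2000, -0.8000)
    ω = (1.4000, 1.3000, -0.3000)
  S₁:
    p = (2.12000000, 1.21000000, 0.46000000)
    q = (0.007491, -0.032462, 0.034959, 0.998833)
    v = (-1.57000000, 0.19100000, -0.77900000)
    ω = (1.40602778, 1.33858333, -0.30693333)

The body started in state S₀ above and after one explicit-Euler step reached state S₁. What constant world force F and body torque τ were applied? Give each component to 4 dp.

F = (3.0000, -0.9000, 2.1000)
τ = (0.0100, 0.0800, -0.1300)

Δω = ω₁−ω₀ = (0.00602778, 0.03858333, -0.00693333)
precession coupling = (-0.0117, -0.0126, -0.1092)
applied torque τ = (0.0100, 0.0800, -0.1300)
Δv = v₁−v₀ = (0.03000000, -0.00900000, 0.02100000)
m·(v₁−v₀)/dt = (3.0000, -0.9000, 2.1000)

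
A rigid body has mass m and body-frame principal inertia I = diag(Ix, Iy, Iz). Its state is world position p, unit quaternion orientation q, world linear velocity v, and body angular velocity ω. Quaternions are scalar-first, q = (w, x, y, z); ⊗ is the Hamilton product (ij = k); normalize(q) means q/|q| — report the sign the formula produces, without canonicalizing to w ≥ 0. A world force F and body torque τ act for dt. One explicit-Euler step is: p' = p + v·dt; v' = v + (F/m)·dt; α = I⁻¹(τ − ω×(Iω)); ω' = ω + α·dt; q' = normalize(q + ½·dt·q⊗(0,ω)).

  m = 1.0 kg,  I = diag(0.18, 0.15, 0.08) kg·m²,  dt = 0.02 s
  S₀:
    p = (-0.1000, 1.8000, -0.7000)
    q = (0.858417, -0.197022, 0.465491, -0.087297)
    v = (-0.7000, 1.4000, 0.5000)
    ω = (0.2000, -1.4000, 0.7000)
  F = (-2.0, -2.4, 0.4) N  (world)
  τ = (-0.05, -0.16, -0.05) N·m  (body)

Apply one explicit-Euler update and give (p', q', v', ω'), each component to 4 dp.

α = I⁻¹(τ − ω×Iω) = (-0.6589, -1.1600, -0.7300)
ω' = ω + α·dt = (0.1868, -1.4232, 0.6854)
Hamilton product q⊗(0,ω) = (0.7521997, 0.3753113, -1.0813278, 0.7836245)
q' = normalize(q + ½dt·q⊗(0,ω)) = (0.8658, -0.1932, 0.4546, -0.0795)
a = F/m = (-2.0000, -2.4000, 0.4000)
p + v·dt = (-0.1140, 1.8280, -0.6900)
new velocity v' = (-0.7400, 1.3520, 0.5080)

p' = (-0.1140, 1.8280, -0.6900)
q' = (0.8658, -0.1932, 0.4546, -0.0795)
v' = (-0.7400, 1.3520, 0.5080)
ω' = (0.1868, -1.4232, 0.6854)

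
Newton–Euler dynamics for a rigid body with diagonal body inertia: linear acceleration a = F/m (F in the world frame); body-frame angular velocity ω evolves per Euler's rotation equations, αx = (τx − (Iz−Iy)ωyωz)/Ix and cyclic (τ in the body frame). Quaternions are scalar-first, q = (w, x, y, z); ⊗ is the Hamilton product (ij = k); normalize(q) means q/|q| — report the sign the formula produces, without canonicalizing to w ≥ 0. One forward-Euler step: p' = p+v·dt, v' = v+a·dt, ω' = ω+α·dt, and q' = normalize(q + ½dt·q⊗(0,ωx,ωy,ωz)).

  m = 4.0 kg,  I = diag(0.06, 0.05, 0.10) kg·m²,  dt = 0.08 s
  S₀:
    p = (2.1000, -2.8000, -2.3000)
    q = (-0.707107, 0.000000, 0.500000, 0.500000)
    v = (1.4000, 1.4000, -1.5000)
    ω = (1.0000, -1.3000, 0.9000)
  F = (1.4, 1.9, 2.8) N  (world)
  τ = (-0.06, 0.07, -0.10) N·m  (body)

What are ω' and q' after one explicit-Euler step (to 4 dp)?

angular accel α = (-0.0250, 2.1200, -1.1300)
ω' = ω + α·dt = (0.9980, -1.1304, 0.8096)
Hamilton product q⊗(0,ω) = (0.2000000, 0.3928930, 1.4192391, -1.1363963)
q' = normalize(q + ½dt·q⊗(0,ω)) = (-0.6972, 0.0157, 0.5552, 0.4533)

ω' = (0.9980, -1.1304, 0.8096)
q' = (-0.6972, 0.0157, 0.5552, 0.4533)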